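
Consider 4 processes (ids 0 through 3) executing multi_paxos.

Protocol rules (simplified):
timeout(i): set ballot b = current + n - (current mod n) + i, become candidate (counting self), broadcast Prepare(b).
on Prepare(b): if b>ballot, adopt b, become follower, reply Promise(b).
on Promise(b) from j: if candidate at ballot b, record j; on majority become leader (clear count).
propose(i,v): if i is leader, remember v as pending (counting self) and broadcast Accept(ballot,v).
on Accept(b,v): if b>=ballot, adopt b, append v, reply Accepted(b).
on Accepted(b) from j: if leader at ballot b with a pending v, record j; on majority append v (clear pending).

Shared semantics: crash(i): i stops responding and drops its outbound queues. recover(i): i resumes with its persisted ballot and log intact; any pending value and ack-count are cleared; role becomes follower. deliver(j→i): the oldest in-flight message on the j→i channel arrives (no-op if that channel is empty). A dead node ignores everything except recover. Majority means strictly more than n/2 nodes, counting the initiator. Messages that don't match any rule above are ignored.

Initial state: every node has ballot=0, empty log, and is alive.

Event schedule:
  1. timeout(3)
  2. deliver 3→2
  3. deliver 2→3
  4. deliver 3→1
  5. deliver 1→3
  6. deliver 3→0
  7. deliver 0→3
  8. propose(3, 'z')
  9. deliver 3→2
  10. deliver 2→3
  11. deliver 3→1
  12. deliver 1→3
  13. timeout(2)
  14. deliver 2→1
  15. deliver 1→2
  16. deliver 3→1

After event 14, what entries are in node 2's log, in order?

e1 timeout(3): 3[cand,b=7,-]
e2 deliver 3→2: 2[foll,b=7,-]
e3 deliver 2→3: ·
e4 deliver 3→1: 1[foll,b=7,-]
e5 deliver 1→3: 3[lead,b=7,-]
e6 deliver 3→0: 0[foll,b=7,-]
e7 deliver 0→3: ·
e8 propose(3,'z'): ·
e9 deliver 3→2: 2[foll,b=7,z]
e10 deliver 2→3: ·
e11 deliver 3→1: 1[foll,b=7,z]
e12 deliver 1→3: 3[lead,b=7,z]
e13 timeout(2): 2[cand,b=10,z]
e14 deliver 2→1: 1[foll,b=10,z]

z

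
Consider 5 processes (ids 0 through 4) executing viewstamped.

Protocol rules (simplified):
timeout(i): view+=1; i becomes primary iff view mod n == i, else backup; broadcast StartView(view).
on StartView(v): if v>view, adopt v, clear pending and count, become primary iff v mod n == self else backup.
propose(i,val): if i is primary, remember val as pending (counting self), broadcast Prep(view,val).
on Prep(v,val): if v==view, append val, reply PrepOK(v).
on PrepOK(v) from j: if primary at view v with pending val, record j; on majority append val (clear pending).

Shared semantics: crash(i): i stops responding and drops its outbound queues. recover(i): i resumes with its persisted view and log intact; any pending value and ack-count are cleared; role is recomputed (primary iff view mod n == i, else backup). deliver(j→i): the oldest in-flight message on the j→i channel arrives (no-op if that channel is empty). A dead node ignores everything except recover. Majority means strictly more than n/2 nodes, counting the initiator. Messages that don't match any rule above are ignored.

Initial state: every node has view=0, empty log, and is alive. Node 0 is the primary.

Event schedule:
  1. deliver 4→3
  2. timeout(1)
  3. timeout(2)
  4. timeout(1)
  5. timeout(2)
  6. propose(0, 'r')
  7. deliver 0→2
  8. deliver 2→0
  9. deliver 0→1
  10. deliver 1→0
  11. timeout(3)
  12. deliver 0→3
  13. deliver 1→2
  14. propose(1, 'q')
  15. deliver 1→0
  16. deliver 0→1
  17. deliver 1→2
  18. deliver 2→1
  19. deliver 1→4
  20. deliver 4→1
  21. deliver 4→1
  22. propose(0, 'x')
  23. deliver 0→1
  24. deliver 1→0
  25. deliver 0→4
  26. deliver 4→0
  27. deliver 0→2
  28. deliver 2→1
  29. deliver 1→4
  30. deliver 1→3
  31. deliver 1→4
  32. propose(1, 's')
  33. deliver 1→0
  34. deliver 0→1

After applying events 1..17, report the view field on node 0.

step 1 deliver 4→3: —
step 2 timeout(1): 1={prim,v=1,log=-}
step 3 timeout(2): 2={back,v=1,log=-}
step 4 timeout(1): 1={back,v=2,log=-}
step 5 timeout(2): 2={prim,v=2,log=-}
step 6 propose(0,'r'): —
step 7 deliver 0→2: —
step 8 deliver 2→0: 0={back,v=1,log=-}
step 9 deliver 0→1: —
step 10 deliver 1→0: —
step 11 timeout(3): 3={back,v=1,log=-}
step 12 deliver 0→3: —
step 13 deliver 1→2: —
step 14 propose(1,'q'): —
step 15 deliver 1→0: 0={back,v=2,log=-}
step 16 deliver 0→1: —
step 17 deliver 1→2: —

2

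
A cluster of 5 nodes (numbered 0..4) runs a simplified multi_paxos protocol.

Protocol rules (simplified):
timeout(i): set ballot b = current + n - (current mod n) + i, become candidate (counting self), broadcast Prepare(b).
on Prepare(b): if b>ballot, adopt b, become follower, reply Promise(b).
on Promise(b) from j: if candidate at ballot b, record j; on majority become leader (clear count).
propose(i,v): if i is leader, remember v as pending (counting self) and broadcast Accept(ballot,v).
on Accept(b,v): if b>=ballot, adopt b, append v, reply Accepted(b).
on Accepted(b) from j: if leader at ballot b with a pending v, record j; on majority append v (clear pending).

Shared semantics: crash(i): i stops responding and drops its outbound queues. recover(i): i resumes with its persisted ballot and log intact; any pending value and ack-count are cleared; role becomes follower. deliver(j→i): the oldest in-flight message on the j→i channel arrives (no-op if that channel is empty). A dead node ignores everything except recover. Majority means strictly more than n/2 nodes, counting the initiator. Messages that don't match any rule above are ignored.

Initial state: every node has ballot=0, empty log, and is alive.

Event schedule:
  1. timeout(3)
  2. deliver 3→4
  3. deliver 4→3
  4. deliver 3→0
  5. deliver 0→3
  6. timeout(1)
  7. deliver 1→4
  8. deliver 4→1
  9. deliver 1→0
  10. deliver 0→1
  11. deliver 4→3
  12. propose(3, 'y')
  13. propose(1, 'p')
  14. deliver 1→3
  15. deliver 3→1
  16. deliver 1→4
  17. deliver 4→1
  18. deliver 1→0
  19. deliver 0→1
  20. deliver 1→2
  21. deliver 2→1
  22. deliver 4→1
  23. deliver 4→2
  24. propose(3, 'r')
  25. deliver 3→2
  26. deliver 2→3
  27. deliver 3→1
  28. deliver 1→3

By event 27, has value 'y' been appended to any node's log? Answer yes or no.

yes

after 1 — timeout(3): n3:cand/b8/[-]
after 2 — deliver 3→4: n4:foll/b8/[-]
after 3 — deliver 4→3: ·
after 4 — deliver 3→0: n0:foll/b8/[-]
after 5 — deliver 0→3: n3:lead/b8/[-]
after 6 — timeout(1): n1:cand/b6/[-]
after 7 — deliver 1→4: ·
after 8 — deliver 4→1: ·
after 9 — deliver 1→0: ·
after 10 — deliver 0→1: ·
after 11 — deliver 4→3: ·
after 12 — propose(3,'y'): ·
after 13 — propose(1,'p'): ·
after 14 — deliver 1→3: ·
after 15 — deliver 3→1: n1:foll/b8/[-]
after 16 — deliver 1→4: ·
after 17 — deliver 4→1: ·
after 18 — deliver 1→0: ·
after 19 — deliver 0→1: ·
after 20 — deliver 1→2: n2:foll/b6/[-]
after 21 — deliver 2→1: ·
after 22 — deliver 4→1: ·
after 23 — deliver 4→2: ·
after 24 — propose(3,'r'): ·
after 25 — deliver 3→2: n2:foll/b8/[-]
after 26 — deliver 2→3: ·
after 27 — deliver 3→1: n1:foll/b8/[y]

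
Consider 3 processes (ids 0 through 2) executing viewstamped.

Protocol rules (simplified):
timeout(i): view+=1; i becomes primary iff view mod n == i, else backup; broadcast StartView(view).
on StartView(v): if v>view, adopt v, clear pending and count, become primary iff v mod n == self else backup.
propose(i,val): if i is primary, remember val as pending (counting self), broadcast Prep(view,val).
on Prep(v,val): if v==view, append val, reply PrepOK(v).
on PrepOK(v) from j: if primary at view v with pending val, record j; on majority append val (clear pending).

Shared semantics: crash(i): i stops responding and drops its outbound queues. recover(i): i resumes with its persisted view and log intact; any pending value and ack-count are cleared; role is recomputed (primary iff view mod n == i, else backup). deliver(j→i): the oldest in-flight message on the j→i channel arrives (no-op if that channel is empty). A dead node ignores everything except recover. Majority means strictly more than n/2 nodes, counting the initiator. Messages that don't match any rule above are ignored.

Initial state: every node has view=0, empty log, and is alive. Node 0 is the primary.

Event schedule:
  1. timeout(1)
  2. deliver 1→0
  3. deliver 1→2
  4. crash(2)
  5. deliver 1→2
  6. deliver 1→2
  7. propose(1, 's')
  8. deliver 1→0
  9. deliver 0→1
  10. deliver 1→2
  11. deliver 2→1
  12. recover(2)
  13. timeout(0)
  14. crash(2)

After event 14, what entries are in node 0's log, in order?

s

[1] timeout(1) → N1(prim v1 [-])
[2] deliver 1→0 → N0(back v1 [-])
[3] deliver 1→2 → N2(back v1 [-])
[4] crash(2) → N2(✗back v1 [-])
[5] deliver 1→2 → ∅
[6] deliver 1→2 → ∅
[7] propose(1,'s') → ∅
[8] deliver 1→0 → N0(back v1 [s])
[9] deliver 0→1 → N1(prim v1 [s])
[10] deliver 1→2 → ∅
[11] deliver 2→1 → ∅
[12] recover(2) → N2(back v1 [-])
[13] timeout(0) → N0(back v2 [s])
[14] crash(2) → N2(✗back v1 [-])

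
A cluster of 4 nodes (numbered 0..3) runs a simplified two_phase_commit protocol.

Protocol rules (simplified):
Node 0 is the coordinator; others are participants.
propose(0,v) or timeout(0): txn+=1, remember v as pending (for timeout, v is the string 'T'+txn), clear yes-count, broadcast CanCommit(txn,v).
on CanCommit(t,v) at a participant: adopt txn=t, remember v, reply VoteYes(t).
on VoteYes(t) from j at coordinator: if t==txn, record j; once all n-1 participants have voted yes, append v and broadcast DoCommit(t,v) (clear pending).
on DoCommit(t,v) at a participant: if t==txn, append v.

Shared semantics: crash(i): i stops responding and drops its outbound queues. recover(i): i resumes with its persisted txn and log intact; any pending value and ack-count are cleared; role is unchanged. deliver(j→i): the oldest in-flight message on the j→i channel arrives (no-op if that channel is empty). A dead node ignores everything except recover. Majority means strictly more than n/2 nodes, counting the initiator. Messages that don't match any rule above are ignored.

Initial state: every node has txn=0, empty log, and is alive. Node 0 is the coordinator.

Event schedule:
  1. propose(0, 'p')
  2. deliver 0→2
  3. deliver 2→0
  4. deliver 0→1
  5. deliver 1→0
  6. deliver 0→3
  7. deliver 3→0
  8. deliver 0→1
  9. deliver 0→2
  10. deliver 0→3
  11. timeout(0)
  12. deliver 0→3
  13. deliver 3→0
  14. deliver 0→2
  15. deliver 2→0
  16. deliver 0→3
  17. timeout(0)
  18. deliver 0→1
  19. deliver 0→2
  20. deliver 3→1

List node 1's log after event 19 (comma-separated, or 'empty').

p

e1 propose(0,'p'): 0[coor,t=1,-]
e2 deliver 0→2: 2[part,t=1,-]
e3 deliver 2→0: ·
e4 deliver 0→1: 1[part,t=1,-]
e5 deliver 1→0: ·
e6 deliver 0→3: 3[part,t=1,-]
e7 deliver 3→0: 0[coor,t=1,p]
e8 deliver 0→1: 1[part,t=1,p]
e9 deliver 0→2: 2[part,t=1,p]
e10 deliver 0→3: 3[part,t=1,p]
e11 timeout(0): 0[coor,t=2,p]
e12 deliver 0→3: 3[part,t=2,p]
e13 deliver 3→0: ·
e14 deliver 0→2: 2[part,t=2,p]
e15 deliver 2→0: ·
e16 deliver 0→3: ·
e17 timeout(0): 0[coor,t=3,p]
e18 deliver 0→1: 1[part,t=2,p]
e19 deliver 0→2: 2[part,t=3,p]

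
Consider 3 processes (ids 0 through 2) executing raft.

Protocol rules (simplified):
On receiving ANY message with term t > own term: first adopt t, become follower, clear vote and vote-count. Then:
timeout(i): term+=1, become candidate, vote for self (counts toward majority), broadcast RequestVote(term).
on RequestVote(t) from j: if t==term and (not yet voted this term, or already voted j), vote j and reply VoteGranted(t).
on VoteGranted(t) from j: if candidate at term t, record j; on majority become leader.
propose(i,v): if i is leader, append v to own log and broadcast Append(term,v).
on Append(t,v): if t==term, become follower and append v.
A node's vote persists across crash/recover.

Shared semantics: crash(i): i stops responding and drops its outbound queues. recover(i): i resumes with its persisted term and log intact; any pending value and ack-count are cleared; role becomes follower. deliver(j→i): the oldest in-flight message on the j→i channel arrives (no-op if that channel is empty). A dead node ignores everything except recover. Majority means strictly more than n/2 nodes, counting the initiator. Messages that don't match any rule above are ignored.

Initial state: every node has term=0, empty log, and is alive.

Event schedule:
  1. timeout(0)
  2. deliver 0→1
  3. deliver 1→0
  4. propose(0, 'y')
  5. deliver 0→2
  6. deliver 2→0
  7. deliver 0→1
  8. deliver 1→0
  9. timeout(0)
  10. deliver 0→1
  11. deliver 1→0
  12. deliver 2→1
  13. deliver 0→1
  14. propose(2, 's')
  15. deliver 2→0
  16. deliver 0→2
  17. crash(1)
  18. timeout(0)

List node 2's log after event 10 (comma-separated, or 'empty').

empty

e1 timeout(0): 0[cand,t=1,-]
e2 deliver 0→1: 1[foll,t=1,-]
e3 deliver 1→0: 0[lead,t=1,-]
e4 propose(0,'y'): 0[lead,t=1,y]
e5 deliver 0→2: 2[foll,t=1,-]
e6 deliver 2→0: ·
e7 deliver 0→1: 1[foll,t=1,y]
e8 deliver 1→0: ·
e9 timeout(0): 0[cand,t=2,y]
e10 deliver 0→1: 1[foll,t=2,y]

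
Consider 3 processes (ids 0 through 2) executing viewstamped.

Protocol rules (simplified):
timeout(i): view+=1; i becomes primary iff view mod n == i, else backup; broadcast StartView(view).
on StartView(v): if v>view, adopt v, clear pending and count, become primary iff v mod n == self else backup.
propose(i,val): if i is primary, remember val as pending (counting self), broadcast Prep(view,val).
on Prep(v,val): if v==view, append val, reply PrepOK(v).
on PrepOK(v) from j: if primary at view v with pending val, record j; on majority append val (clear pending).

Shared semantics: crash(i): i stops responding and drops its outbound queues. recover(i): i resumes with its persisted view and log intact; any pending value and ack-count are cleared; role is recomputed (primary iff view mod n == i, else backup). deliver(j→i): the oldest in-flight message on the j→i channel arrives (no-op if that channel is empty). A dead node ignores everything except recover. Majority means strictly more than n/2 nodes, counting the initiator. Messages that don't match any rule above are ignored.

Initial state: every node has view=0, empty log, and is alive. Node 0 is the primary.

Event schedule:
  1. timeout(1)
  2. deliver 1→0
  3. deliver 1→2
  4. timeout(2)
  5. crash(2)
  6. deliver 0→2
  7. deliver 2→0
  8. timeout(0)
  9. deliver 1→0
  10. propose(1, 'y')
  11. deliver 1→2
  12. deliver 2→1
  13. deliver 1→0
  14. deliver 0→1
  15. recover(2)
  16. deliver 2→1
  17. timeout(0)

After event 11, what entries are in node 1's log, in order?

empty

step 1 timeout(1): 1={prim,v=1,log=-}
step 2 deliver 1→0: 0={back,v=1,log=-}
step 3 deliver 1→2: 2={back,v=1,log=-}
step 4 timeout(2): 2={prim,v=2,log=-}
step 5 crash(2): 2={✗prim,v=2,log=-}
step 6 deliver 0→2: —
step 7 deliver 2→0: —
step 8 timeout(0): 0={back,v=2,log=-}
step 9 deliver 1→0: —
step 10 propose(1,'y'): —
step 11 deliver 1→2: —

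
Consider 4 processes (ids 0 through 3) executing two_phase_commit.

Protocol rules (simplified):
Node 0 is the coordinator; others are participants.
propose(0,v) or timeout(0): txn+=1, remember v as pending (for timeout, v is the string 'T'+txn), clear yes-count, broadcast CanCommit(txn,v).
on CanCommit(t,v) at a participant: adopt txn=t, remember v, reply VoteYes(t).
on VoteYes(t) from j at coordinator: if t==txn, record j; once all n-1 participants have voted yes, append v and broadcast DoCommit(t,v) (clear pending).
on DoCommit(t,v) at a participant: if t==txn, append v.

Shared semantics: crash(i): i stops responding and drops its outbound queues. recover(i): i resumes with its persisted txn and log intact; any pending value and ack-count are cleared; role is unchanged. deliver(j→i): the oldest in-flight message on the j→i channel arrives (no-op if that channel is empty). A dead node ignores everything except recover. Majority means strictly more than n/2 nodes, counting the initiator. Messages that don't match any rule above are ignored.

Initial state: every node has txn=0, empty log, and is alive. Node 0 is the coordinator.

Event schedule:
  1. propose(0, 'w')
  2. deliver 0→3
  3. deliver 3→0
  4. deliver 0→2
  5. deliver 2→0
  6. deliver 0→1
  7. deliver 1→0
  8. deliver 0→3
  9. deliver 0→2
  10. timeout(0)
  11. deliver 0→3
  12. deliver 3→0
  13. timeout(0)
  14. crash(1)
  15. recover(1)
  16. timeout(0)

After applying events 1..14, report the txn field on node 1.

step 1 propose(0,'w'): 0={coor,t=1,log=-}
step 2 deliver 0→3: 3={part,t=1,log=-}
step 3 deliver 3→0: —
step 4 deliver 0→2: 2={part,t=1,log=-}
step 5 deliver 2→0: —
step 6 deliver 0→1: 1={part,t=1,log=-}
step 7 deliver 1→0: 0={coor,t=1,log=w}
step 8 deliver 0→3: 3={part,t=1,log=w}
step 9 deliver 0→2: 2={part,t=1,log=w}
step 10 timeout(0): 0={coor,t=2,log=w}
step 11 deliver 0→3: 3={part,t=2,log=w}
step 12 deliver 3→0: —
step 13 timeout(0): 0={coor,t=3,log=w}
step 14 crash(1): 1={✗part,t=1,log=-}

1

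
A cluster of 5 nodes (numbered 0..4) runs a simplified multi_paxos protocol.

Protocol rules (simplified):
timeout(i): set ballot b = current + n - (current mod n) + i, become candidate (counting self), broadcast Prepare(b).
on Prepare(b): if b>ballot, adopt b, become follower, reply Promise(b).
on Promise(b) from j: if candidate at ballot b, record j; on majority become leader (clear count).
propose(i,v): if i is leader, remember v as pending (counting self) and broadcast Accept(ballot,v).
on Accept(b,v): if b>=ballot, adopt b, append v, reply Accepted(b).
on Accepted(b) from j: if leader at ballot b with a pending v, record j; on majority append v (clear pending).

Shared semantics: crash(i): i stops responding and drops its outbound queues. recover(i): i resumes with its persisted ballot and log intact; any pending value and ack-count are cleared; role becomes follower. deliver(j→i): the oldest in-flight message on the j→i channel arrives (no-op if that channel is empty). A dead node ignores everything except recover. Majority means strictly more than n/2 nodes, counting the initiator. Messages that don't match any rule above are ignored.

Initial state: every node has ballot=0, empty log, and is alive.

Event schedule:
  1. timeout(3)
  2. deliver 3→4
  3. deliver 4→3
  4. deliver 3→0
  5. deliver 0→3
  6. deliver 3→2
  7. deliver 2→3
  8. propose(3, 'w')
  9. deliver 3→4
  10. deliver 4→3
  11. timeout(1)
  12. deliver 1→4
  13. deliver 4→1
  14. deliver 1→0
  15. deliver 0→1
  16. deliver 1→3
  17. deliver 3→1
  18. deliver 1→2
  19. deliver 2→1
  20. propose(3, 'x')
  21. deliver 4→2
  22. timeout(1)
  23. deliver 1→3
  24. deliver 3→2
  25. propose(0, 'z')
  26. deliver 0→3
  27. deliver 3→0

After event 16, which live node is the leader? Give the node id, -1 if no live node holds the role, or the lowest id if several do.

[1] timeout(3) → N3(cand b8 [-])
[2] deliver 3→4 → N4(foll b8 [-])
[3] deliver 4→3 → ∅
[4] deliver 3→0 → N0(foll b8 [-])
[5] deliver 0→3 → N3(lead b8 [-])
[6] deliver 3→2 → N2(foll b8 [-])
[7] deliver 2→3 → ∅
[8] propose(3,'w') → ∅
[9] deliver 3→4 → N4(foll b8 [w])
[10] deliver 4→3 → ∅
[11] timeout(1) → N1(cand b6 [-])
[12] deliver 1→4 → ∅
[13] deliver 4→1 → ∅
[14] deliver 1→0 → ∅
[15] deliver 0→1 → ∅
[16] deliver 1→3 → ∅

3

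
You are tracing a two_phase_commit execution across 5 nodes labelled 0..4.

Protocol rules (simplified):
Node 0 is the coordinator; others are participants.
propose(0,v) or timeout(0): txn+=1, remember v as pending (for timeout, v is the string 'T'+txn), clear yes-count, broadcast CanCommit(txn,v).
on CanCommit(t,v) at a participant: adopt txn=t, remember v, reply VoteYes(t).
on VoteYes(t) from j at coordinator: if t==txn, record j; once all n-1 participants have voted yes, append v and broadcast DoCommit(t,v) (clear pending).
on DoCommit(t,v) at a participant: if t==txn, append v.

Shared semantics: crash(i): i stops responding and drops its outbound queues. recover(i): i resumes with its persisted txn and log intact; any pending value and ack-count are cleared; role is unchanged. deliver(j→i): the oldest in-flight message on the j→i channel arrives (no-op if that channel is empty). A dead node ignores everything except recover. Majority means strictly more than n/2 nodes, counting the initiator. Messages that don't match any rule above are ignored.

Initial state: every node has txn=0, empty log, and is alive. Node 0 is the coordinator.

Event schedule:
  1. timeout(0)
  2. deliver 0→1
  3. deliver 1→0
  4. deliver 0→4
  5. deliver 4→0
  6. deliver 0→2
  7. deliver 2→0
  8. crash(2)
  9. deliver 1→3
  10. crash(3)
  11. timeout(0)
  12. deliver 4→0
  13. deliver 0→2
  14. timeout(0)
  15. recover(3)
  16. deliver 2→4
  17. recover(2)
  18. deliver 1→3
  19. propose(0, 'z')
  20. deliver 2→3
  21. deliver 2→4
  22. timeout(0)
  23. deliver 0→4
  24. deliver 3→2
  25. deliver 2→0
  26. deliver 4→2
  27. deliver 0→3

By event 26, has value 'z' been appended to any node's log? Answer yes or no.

no

[1] timeout(0) → N0(coor t1 [-])
[2] deliver 0→1 → N1(part t1 [-])
[3] deliver 1→0 → ∅
[4] deliver 0→4 → N4(part t1 [-])
[5] deliver 4→0 → ∅
[6] deliver 0→2 → N2(part t1 [-])
[7] deliver 2→0 → ∅
[8] crash(2) → N2(✗part t1 [-])
[9] deliver 1→3 → ∅
[10] crash(3) → N3(✗part t0 [-])
[11] timeout(0) → N0(coor t2 [-])
[12] deliver 4→0 → ∅
[13] deliver 0→2 → ∅
[14] timeout(0) → N0(coor t3 [-])
[15] recover(3) → N3(part t0 [-])
[16] deliver 2→4 → ∅
[17] recover(2) → N2(part t1 [-])
[18] deliver 1→3 → ∅
[19] propose(0,'z') → N0(coor t4 [-])
[20] deliver 2→3 → ∅
[21] deliver 2→4 → ∅
[22] timeout(0) → N0(coor t5 [-])
[23] deliver 0→4 → N4(part t2 [-])
[24] deliver 3→2 → ∅
[25] deliver 2→0 → ∅
[26] deliver 4→2 → ∅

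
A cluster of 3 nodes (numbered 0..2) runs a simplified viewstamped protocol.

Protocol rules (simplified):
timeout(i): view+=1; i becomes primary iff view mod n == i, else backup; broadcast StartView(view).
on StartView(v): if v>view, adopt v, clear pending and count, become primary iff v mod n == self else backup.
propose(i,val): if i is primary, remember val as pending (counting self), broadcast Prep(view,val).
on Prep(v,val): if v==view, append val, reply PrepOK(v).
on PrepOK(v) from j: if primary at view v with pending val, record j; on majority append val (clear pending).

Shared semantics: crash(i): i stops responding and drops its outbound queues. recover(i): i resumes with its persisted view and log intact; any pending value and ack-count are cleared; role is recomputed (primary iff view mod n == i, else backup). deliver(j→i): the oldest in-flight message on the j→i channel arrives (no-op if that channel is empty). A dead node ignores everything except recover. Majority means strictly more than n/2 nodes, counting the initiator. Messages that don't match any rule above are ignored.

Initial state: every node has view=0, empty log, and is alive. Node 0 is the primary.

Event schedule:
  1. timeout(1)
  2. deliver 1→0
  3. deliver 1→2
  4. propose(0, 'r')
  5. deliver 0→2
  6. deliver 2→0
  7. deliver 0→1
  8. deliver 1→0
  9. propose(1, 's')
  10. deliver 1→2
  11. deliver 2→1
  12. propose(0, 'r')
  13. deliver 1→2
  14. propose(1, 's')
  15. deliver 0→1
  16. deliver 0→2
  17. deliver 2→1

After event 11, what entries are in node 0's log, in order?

after 1 — timeout(1): n1:prim/v1/[-]
after 2 — deliver 1→0: n0:back/v1/[-]
after 3 — deliver 1→2: n2:back/v1/[-]
after 4 — propose(0,'r'): ·
after 5 — deliver 0→2: ·
after 6 — deliver 2→0: ·
after 7 — deliver 0→1: ·
after 8 — deliver 1→0: ·
after 9 — propose(1,'s'): ·
after 10 — deliver 1→2: n2:back/v1/[s]
after 11 — deliver 2→1: n1:prim/v1/[s]

empty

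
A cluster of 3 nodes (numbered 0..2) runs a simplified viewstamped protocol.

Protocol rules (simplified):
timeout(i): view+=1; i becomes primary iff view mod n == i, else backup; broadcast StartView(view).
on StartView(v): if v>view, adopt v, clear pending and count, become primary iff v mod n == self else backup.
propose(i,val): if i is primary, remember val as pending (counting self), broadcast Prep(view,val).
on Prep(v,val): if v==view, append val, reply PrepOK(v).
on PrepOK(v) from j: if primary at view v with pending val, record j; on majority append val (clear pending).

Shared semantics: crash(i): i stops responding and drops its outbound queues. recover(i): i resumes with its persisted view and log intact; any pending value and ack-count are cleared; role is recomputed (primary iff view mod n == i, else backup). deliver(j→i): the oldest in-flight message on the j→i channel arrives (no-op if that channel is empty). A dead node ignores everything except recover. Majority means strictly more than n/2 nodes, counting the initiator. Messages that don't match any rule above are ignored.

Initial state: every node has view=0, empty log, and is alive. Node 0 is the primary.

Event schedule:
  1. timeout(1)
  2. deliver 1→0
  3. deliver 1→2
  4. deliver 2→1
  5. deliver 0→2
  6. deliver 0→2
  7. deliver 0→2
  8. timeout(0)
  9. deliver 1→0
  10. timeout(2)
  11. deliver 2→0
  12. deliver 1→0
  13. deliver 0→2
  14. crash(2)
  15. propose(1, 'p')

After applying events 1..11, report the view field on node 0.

2

1. timeout(1):  <1:prim v1 ->
2. deliver 1→0:  <0:back v1 ->
3. deliver 1→2:  <2:back v1 ->
4. deliver 2→1:  nop
5. deliver 0→2:  nop
6. deliver 0→2:  nop
7. deliver 0→2:  nop
8. timeout(0):  <0:back v2 ->
9. deliver 1→0:  nop
10. timeout(2):  <2:prim v2 ->
11. deliver 2→0:  nop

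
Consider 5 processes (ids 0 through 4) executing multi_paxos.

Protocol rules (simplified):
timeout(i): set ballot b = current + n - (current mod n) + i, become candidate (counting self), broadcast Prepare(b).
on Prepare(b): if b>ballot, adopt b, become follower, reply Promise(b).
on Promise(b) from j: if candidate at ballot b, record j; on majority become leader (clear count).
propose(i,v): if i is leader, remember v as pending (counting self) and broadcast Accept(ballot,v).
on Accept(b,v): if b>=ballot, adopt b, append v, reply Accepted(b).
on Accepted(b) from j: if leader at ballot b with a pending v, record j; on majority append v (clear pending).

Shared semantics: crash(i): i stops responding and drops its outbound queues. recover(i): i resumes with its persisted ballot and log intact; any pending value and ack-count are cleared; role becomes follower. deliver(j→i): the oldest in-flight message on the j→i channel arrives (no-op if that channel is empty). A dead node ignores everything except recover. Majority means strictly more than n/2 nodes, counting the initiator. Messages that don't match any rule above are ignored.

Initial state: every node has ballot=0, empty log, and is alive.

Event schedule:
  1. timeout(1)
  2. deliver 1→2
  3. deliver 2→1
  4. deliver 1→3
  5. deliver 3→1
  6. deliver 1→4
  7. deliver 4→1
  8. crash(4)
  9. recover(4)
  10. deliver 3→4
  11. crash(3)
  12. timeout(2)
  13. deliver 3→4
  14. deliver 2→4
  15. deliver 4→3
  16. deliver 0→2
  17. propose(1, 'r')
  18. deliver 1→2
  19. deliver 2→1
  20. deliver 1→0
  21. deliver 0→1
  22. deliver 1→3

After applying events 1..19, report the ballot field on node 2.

12

after 1 — timeout(1): n1:cand/b6/[-]
after 2 — deliver 1→2: n2:foll/b6/[-]
after 3 — deliver 2→1: ·
after 4 — deliver 1→3: n3:foll/b6/[-]
after 5 — deliver 3→1: n1:lead/b6/[-]
after 6 — deliver 1→4: n4:foll/b6/[-]
after 7 — deliver 4→1: ·
after 8 — crash(4): n4:✗foll/b6/[-]
after 9 — recover(4): n4:foll/b6/[-]
after 10 — deliver 3→4: ·
after 11 — crash(3): n3:✗foll/b6/[-]
after 12 — timeout(2): n2:cand/b12/[-]
after 13 — deliver 3→4: ·
after 14 — deliver 2→4: n4:foll/b12/[-]
after 15 — deliver 4→3: ·
after 16 — deliver 0→2: ·
after 17 — propose(1,'r'): ·
after 18 — deliver 1→2: ·
after 19 — deliver 2→1: n1:foll/b12/[-]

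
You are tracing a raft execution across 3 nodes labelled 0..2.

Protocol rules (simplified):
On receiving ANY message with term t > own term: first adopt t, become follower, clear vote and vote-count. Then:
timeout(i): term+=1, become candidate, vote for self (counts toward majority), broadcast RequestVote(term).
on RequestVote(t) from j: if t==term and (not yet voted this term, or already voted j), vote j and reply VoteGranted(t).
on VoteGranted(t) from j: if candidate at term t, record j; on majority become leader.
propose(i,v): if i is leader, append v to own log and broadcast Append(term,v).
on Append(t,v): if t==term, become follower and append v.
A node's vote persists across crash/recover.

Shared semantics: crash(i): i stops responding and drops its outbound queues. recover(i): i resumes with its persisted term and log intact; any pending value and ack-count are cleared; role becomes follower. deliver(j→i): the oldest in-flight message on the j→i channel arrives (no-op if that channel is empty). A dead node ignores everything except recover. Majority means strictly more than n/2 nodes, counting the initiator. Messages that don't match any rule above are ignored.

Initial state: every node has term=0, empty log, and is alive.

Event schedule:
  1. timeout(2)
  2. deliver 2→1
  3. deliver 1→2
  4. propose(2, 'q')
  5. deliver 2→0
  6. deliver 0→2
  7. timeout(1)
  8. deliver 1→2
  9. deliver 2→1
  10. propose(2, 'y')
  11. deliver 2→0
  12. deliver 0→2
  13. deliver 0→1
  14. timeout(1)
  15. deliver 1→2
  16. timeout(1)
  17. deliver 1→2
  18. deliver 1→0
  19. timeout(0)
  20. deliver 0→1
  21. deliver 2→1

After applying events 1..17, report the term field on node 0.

1

1. timeout(2):  <2:cand t1 ->
2. deliver 2→1:  <1:foll t1 ->
3. deliver 1→2:  <2:lead t1 ->
4. propose(2,'q'):  <2:lead t1 q>
5. deliver 2→0:  <0:foll t1 ->
6. deliver 0→2:  nop
7. timeout(1):  <1:cand t2 ->
8. deliver 1→2:  <2:foll t2 q>
9. deliver 2→1:  nop
10. propose(2,'y'):  nop
11. deliver 2→0:  <0:foll t1 q>
12. deliver 0→2:  nop
13. deliver 0→1:  nop
14. timeout(1):  <1:cand t3 ->
15. deliver 1→2:  <2:foll t3 q>
16. timeout(1):  <1:cand t4 ->
17. deliver 1→2:  <2:foll t4 q>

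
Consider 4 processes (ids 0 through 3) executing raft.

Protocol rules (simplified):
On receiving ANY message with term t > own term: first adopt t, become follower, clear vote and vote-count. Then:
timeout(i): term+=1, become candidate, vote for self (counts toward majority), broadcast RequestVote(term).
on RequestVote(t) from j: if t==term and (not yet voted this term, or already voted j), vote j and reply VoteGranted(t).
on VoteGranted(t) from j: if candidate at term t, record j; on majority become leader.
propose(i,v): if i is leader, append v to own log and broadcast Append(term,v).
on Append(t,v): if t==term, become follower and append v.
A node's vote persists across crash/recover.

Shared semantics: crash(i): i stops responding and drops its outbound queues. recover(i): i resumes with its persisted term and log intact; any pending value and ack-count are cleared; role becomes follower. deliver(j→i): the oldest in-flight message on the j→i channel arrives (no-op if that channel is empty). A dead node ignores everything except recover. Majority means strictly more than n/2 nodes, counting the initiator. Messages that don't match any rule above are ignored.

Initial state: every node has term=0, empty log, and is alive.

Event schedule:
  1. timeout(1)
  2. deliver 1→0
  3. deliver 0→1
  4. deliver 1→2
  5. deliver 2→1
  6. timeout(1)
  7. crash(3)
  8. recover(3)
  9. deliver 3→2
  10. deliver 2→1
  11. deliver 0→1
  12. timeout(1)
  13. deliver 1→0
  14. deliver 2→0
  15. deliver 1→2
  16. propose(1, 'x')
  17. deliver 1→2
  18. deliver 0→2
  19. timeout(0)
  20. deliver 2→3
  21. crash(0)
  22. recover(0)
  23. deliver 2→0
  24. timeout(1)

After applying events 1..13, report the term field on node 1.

3

[1] timeout(1) → N1(cand t1 [-])
[2] deliver 1→0 → N0(foll t1 [-])
[3] deliver 0→1 → ∅
[4] deliver 1→2 → N2(foll t1 [-])
[5] deliver 2→1 → N1(lead t1 [-])
[6] timeout(1) → N1(cand t2 [-])
[7] crash(3) → N3(✗foll t0 [-])
[8] recover(3) → N3(foll t0 [-])
[9] deliver 3→2 → ∅
[10] deliver 2→1 → ∅
[11] deliver 0→1 → ∅
[12] timeout(1) → N1(cand t3 [-])
[13] deliver 1→0 → N0(foll t2 [-])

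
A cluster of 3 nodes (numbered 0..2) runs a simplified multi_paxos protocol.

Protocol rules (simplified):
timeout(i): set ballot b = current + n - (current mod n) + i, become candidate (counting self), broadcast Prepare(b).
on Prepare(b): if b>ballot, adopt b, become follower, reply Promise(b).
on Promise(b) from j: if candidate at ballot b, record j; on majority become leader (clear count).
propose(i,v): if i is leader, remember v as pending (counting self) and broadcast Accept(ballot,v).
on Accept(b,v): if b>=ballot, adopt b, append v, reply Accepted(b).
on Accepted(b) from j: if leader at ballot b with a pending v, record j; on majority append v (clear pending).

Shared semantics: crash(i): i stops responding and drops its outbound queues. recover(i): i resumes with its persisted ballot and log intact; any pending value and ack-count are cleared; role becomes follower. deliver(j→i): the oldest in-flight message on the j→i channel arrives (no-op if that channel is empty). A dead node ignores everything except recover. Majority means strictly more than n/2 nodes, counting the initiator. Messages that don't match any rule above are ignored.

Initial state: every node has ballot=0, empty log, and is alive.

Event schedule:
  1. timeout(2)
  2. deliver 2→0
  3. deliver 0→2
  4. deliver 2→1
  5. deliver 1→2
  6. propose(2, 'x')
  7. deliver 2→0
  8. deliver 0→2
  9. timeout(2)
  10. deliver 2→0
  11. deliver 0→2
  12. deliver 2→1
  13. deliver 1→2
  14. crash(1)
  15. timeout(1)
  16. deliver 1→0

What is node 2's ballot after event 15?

step 1 timeout(2): 2={cand,b=5,log=-}
step 2 deliver 2→0: 0={foll,b=5,log=-}
step 3 deliver 0→2: 2={lead,b=5,log=-}
step 4 deliver 2→1: 1={foll,b=5,log=-}
step 5 deliver 1→2: —
step 6 propose(2,'x'): —
step 7 deliver 2→0: 0={foll,b=5,log=x}
step 8 deliver 0→2: 2={lead,b=5,log=x}
step 9 timeout(2): 2={cand,b=8,log=x}
step 10 deliver 2→0: 0={foll,b=8,log=x}
step 11 deliver 0→2: 2={lead,b=8,log=x}
step 12 deliver 2→1: 1={foll,b=5,log=x}
step 13 deliver 1→2: —
step 14 crash(1): 1={✗foll,b=5,log=x}
step 15 timeout(1): —

8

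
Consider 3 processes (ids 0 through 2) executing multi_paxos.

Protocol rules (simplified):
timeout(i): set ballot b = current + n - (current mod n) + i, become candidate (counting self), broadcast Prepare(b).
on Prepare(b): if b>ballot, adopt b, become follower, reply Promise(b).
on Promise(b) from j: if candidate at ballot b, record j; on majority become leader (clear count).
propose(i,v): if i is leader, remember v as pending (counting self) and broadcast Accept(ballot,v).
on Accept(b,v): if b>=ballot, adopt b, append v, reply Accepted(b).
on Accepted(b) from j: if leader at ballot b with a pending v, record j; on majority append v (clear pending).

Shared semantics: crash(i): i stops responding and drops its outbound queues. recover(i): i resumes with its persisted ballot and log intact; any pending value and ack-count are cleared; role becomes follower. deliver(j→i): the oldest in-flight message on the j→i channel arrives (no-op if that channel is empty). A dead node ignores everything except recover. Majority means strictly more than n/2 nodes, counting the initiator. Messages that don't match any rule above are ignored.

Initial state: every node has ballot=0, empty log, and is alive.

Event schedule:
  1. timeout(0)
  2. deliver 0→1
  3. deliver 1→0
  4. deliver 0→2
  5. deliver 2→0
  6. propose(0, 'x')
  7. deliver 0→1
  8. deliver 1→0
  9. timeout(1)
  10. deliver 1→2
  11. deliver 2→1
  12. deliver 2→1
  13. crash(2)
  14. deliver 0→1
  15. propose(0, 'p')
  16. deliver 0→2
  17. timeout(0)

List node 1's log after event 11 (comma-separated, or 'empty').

1. timeout(0):  <0:cand b3 ->
2. deliver 0→1:  <1:foll b3 ->
3. deliver 1→0:  <0:lead b3 ->
4. deliver 0→2:  <2:foll b3 ->
5. deliver 2→0:  nop
6. propose(0,'x'):  nop
7. deliver 0→1:  <1:foll b3 x>
8. deliver 1→0:  <0:lead b3 x>
9. timeout(1):  <1:cand b7 x>
10. deliver 1→2:  <2:foll b7 ->
11. deliver 2→1:  <1:lead b7 x>

x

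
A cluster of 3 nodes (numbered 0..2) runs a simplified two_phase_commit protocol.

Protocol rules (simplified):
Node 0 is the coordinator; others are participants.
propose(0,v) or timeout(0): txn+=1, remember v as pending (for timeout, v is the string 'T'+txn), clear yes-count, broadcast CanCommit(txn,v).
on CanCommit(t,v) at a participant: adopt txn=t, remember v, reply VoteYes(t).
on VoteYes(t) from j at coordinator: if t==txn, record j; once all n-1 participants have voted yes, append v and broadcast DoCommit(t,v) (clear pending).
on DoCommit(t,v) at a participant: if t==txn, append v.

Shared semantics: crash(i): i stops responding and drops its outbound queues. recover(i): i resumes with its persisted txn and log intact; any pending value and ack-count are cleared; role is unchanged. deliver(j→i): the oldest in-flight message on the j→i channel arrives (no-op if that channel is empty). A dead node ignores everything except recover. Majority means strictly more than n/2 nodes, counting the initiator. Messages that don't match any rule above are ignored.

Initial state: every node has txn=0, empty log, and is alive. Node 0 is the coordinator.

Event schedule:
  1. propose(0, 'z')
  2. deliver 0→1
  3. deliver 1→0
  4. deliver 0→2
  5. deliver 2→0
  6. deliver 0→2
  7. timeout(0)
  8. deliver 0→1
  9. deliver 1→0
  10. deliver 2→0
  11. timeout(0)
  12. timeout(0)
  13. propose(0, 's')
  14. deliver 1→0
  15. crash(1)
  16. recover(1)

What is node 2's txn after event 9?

1

after 1 — propose(0,'z'): n0:coor/t1/[-]
after 2 — deliver 0→1: n1:part/t1/[-]
after 3 — deliver 1→0: ·
after 4 — deliver 0→2: n2:part/t1/[-]
after 5 — deliver 2→0: n0:coor/t1/[z]
after 6 — deliver 0→2: n2:part/t1/[z]
after 7 — timeout(0): n0:coor/t2/[z]
after 8 — deliver 0→1: n1:part/t1/[z]
after 9 — deliver 1→0: ·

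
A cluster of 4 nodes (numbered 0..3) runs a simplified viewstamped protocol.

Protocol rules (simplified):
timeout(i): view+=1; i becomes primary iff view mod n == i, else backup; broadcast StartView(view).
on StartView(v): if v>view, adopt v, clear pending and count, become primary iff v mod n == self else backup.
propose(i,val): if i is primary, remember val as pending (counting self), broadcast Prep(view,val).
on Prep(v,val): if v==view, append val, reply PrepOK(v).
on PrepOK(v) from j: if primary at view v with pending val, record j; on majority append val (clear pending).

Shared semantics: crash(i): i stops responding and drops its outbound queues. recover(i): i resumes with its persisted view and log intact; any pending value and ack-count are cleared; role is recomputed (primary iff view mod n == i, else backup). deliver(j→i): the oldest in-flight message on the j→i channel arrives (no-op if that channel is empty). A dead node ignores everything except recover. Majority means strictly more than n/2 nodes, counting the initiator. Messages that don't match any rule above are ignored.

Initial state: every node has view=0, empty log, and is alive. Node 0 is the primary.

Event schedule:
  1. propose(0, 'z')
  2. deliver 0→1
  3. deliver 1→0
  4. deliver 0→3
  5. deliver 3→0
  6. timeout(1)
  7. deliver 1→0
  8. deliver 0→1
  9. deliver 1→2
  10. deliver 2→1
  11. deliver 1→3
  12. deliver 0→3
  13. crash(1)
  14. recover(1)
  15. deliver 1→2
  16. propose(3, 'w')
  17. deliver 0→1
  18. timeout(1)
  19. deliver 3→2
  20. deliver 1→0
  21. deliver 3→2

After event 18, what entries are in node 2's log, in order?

1. propose(0,'z'):  nop
2. deliver 0→1:  <1:back v0 z>
3. deliver 1→0:  nop
4. deliver 0→3:  <3:back v0 z>
5. deliver 3→0:  <0:prim v0 z>
6. timeout(1):  <1:prim v1 z>
7. deliver 1→0:  <0:back v1 z>
8. deliver 0→1:  nop
9. deliver 1→2:  <2:back v1 ->
10. deliver 2→1:  nop
11. deliver 1→3:  <3:back v1 z>
12. deliver 0→3:  nop
13. crash(1):  <1:✗prim v1 z>
14. recover(1):  <1:prim v1 z>
15. deliver 1→2:  nop
16. propose(3,'w'):  nop
17. deliver 0→1:  nop
18. timeout(1):  <1:back v2 z>

empty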